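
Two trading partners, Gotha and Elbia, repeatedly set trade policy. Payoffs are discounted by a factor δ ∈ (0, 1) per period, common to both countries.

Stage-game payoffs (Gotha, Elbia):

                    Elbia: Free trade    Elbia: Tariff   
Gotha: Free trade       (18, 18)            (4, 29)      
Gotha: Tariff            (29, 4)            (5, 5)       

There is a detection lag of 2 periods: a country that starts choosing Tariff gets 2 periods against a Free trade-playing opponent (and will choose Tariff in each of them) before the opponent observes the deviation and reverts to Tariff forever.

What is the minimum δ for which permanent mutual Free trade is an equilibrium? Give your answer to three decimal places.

The best deviation is to choose Tariff for all 2 undetected periods, earning 29 each, then 5 forever once detected.
Deviation value: 29(1−δ^2)/(1−δ) + 5δ^2/(1−δ); cooperation value: 18/(1−δ).
IC: 18 ≥ 29(1−δ^2) + 5δ^2 = 29 − 24δ^2.
So δ^2 ≥ 11/24, giving δ ≥ (11/24)^(1/2) ≈ 0.677.

0.677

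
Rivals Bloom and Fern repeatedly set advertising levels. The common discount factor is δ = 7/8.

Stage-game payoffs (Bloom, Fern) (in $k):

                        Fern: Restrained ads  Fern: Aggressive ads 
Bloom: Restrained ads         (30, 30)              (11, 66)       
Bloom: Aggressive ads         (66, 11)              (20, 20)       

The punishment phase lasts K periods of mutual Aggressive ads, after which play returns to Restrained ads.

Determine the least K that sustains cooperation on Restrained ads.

6

Need Σ_{k=1}^{K} δ^k ≥ (66−30)/(30−20) = 3.6000 at δ = 7/8.
At K = 5 the sum is 3.4096 < 3.6000; at K = 6 it is 3.8584 ≥ 3.6000.
So the minimum punishment length is K = 6.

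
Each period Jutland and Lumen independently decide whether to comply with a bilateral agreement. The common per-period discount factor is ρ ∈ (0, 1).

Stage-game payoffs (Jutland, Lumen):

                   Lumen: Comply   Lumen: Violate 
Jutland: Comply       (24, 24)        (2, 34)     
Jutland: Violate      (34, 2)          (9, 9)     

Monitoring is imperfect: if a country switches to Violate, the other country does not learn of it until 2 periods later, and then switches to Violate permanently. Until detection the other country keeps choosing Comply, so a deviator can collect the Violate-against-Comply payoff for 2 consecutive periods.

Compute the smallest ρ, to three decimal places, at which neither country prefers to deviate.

Deviating for the 2 undetected periods gains 34−24 = 10 per period over cooperation, then loses 24−9 = 15 per period forever once punishment starts.
Gain: 10(1 + ρ + … + ρ^1); loss: 15·ρ^2/(1−ρ).
No profitable deviation ⇔ 10(1−ρ^2) ≤ 15·ρ^2, i.e. ρ^2 ≥ 10/(10+15) = 2/5.
Hence ρ ≥ (2/5)^(1/2) ≈ 0.632.

0.632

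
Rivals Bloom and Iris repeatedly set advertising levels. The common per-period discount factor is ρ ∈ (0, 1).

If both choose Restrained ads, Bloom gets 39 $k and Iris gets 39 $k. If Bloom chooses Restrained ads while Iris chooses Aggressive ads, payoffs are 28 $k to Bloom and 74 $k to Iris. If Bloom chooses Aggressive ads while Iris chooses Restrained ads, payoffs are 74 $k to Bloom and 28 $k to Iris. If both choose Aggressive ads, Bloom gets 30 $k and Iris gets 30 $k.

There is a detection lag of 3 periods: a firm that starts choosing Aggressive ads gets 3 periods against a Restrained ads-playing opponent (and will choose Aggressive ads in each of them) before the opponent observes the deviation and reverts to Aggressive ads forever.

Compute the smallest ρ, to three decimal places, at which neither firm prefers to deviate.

The best deviation is to choose Aggressive ads for all 3 undetected periods, earning 74 each, then 30 forever once detected.
Deviation value: 74(1−ρ^3)/(1−ρ) + 30ρ^3/(1−ρ); cooperation value: 39/(1−ρ).
IC: 39 ≥ 74(1−ρ^3) + 30ρ^3 = 74 − 44ρ^3.
So ρ^3 ≥ 35/44, giving ρ ≥ (35/44)^(1/3) ≈ 0.927.

0.927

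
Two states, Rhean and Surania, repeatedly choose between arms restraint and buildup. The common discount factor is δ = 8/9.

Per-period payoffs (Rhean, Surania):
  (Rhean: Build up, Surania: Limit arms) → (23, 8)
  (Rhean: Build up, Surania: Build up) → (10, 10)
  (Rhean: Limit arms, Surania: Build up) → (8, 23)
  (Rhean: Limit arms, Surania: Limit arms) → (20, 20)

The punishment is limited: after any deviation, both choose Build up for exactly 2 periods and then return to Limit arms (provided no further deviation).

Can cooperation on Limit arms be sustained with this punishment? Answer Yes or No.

Comparing payoff streams over the 3 periods until play realigns: cooperate → 20(1+δ+…+δ^2); deviate → 23 + 10(δ+…+δ^2).
Cooperation is sustained iff (20−10)(δ+…+δ^2) ≥ 23−20.
δ+…+δ^2 = 8/9·(1−(8/9)^2)/(1−8/9) = 1.6790, and (23−20)/(20−10) = 0.3000.
1.6790 ≥ 0.3000, so cooperation is sustainable.

Yes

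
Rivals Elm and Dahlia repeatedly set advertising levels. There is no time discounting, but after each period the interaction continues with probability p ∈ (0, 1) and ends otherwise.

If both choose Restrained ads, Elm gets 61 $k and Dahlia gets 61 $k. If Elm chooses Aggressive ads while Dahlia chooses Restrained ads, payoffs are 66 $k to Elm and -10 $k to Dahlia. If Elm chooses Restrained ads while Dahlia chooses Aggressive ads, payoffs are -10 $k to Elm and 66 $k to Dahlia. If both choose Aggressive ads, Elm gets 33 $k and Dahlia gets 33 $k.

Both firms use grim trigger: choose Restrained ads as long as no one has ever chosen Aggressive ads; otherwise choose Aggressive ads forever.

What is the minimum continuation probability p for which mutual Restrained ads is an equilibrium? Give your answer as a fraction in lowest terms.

With no time discounting, the continuation probability p plays the role of the discount factor.
Grim-trigger IC: 61/(1−p) ≥ 66 + 33p/(1−p) ⇒ p ≥ (66−61)/(66−33) = 5/33.

5/33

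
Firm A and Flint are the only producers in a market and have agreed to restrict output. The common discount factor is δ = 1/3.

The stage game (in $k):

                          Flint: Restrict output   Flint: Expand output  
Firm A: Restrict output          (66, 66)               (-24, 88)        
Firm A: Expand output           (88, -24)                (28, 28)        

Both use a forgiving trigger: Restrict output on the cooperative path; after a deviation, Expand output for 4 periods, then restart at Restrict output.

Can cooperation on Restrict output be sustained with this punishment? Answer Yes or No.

No

A one-shot deviation gives 88 now, then 28 for 4 periods, then back to 66.
Gain from deviating: (88−66) today; loss: (66−28) in each of the next 4 periods.
No-deviation condition: (66−28)(δ+…+δ^4) ≥ 88−66, i.e. δ+…+δ^4 ≥ 11/19.
At δ = 1/3: δ+…+δ^4 = 0.4938 < 0.5789.
So cooperation is not sustainable.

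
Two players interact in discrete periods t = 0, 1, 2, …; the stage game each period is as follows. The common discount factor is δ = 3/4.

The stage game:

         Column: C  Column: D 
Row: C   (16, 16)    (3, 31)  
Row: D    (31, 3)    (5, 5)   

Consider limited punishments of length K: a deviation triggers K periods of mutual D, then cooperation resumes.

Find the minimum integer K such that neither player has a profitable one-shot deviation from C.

Need Σ_{k=1}^{K} δ^k ≥ (31−16)/(16−5) = 1.3636 at δ = 3/4.
At K = 2 the sum is 1.3125 < 1.3636; at K = 3 it is 1.7344 ≥ 1.3636.
So the minimum punishment length is K = 3.

3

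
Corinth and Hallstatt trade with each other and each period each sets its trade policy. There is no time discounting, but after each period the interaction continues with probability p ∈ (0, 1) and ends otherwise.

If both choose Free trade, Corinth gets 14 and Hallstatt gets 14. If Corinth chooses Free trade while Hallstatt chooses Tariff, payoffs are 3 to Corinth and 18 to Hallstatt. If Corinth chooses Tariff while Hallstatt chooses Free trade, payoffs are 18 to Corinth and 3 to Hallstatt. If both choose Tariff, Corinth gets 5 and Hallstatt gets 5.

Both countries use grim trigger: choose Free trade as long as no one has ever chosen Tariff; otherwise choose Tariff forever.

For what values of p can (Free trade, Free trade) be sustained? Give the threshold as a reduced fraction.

With no time discounting, the continuation probability p plays the role of the discount factor.
Grim-trigger IC: 14/(1−p) ≥ 18 + 5p/(1−p) ⇒ p ≥ (18−14)/(18−5) = 4/13.

4/13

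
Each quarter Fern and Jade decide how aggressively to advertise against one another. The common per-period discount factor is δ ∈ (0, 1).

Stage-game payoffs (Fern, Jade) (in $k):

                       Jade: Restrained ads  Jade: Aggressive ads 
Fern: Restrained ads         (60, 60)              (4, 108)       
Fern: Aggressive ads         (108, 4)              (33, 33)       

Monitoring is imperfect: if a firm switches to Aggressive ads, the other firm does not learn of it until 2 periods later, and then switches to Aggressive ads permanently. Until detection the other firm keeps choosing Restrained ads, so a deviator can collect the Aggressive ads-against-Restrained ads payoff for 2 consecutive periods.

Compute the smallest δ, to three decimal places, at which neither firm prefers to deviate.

0.800

Deviating for the 2 undetected periods gains 108−60 = 48 per period over cooperation, then loses 60−33 = 27 per period forever once punishment starts.
Gain: 48(1 + δ + … + δ^1); loss: 27·δ^2/(1−δ).
No profitable deviation ⇔ 48(1−δ^2) ≤ 27·δ^2, i.e. δ^2 ≥ 48/(48+27) = 16/25.
Hence δ ≥ (16/25)^(1/2) ≈ 0.800.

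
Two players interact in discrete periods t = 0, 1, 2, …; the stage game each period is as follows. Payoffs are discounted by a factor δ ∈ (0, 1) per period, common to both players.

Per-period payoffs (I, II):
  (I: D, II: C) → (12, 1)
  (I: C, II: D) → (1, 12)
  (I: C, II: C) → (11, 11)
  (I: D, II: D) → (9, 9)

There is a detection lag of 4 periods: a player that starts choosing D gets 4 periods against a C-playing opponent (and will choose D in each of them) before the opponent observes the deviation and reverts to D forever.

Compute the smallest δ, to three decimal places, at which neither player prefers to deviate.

The best deviation is to choose D for all 4 undetected periods, earning 12 each, then 9 forever once detected.
Deviation value: 12(1−δ^4)/(1−δ) + 9δ^4/(1−δ); cooperation value: 11/(1−δ).
IC: 11 ≥ 12(1−δ^4) + 9δ^4 = 12 − 3δ^4.
So δ^4 ≥ 1/3, giving δ ≥ (1/3)^(1/4) ≈ 0.760.

0.760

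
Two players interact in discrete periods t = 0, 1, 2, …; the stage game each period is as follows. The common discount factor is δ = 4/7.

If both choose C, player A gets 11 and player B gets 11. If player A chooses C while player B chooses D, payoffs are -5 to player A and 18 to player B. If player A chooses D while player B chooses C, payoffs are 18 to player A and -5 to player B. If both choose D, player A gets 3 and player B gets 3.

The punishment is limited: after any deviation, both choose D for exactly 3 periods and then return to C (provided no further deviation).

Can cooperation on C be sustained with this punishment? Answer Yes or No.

IC: δ+…+δ^3 ≥ (18−11)/(11−3) = 7/8.
At δ = 4/7: partial sum = 1.0845 ≥ 0.8750. Cooperation sustainable.

Yes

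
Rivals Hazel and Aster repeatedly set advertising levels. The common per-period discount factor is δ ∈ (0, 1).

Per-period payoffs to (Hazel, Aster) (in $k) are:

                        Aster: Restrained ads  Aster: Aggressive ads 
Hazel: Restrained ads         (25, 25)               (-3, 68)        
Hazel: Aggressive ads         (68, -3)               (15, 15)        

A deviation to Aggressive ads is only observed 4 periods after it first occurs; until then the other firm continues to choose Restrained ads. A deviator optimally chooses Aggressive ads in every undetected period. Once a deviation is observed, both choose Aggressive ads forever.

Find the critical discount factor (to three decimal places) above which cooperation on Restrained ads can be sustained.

A deviator earns 68 for 4 periods, then 15 forever; cooperating earns 25 forever. Multiplying the IC by (1−δ):
25 ≥ 68(1−δ^4) + 15δ^4, so 53·δ^4 ≥ 43 and δ^4 ≥ 43/53.
δ ≥ (43/53)^(1/4) ≈ 0.949.

0.949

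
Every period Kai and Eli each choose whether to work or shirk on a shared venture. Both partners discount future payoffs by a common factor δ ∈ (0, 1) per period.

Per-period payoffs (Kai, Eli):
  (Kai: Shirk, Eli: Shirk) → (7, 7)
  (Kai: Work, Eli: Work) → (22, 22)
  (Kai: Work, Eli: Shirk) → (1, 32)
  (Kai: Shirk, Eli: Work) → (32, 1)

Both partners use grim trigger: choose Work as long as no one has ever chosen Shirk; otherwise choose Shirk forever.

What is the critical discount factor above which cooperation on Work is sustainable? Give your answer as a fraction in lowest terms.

2/5

One-period gain from deviating is 32 − 22 = 10. The loss is 22 − 7 = 15 in every subsequent period, with present value 15·δ/(1−δ).
Deviation is unprofitable when 15·δ/(1−δ) ≥ 10, i.e. δ/(1−δ) ≥ 2/3.
Equivalently δ ≥ 10/(10+15) = 2/5.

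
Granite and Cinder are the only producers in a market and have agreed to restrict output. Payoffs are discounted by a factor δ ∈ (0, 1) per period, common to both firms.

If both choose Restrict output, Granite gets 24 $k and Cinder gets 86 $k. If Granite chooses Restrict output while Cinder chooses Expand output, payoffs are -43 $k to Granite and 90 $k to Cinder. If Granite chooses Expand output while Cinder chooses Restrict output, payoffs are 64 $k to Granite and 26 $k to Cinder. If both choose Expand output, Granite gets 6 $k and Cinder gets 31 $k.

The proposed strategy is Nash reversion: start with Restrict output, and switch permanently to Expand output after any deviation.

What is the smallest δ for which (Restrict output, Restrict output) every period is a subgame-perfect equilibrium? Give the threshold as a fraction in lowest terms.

Granite: cooperation gives 24 each period; deviation gives 64 once then 6 forever.
  24/(1−δ) ≥ 64 + 6δ/(1−δ) ⇒ δ ≥ 40/58 = 20/29.
Cinder: cooperation gives 86 each period; deviation gives 90 once then 31 forever.
  δ ≥ 4/59.
Both must hold, so the binding constraint is Granite's: δ ≥ 20/29.

20/29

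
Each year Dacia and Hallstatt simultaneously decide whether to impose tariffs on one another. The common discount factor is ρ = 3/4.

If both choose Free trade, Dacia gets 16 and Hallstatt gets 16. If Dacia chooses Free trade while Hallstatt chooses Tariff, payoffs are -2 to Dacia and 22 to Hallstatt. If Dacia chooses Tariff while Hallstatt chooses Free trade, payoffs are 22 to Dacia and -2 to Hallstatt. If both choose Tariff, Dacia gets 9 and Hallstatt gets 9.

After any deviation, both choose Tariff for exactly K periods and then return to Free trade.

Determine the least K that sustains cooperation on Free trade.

IC: ρ(1−ρ^K)/(1−ρ) ≥ (22−16)/(16−9) = 6/7.
With ρ = 3/4: need 1 − ρ^K ≥ 6/7·(1−3/4)/(3/4), i.e. ρ^K ≤ 0.7143.
Since (3/4)^1 = 0.7500 and (3/4)^2 = 0.5625, the smallest such K is 2.

2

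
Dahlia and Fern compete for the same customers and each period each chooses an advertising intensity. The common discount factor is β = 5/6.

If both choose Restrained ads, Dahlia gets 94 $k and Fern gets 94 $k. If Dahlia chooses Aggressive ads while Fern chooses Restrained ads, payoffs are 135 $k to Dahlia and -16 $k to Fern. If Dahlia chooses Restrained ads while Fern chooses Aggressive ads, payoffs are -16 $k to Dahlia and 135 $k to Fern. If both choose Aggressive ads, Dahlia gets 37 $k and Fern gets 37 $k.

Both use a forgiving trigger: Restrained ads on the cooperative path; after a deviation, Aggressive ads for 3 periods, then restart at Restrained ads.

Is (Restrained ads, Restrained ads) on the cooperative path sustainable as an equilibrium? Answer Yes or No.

A one-shot deviation gives 135 now, then 37 for 3 periods, then back to 94.
Gain from deviating: (135−94) today; loss: (94−37) in each of the next 3 periods.
No-deviation condition: (94−37)(β+…+β^3) ≥ 135−94, i.e. β+…+β^3 ≥ 41/57.
At β = 5/6: β+…+β^3 = 2.1065 ≥ 0.7193.
So cooperation is sustainable.

Yes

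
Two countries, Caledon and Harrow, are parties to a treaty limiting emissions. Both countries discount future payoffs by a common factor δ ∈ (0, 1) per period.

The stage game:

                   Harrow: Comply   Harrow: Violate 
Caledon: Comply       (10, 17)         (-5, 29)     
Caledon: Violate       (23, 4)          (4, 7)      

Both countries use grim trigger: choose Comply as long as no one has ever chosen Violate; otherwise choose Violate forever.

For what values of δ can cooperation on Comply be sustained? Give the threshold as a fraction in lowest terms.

Caledon: cooperation gives 10 each period; deviation gives 23 once then 4 forever.
  10/(1−δ) ≥ 23 + 4δ/(1−δ) ⇒ δ ≥ 13/19.
Harrow: cooperation gives 17 each period; deviation gives 29 once then 7 forever.
  δ ≥ 12/22 = 6/11.
Both must hold, so the binding constraint is Caledon's: δ ≥ 13/19.

13/19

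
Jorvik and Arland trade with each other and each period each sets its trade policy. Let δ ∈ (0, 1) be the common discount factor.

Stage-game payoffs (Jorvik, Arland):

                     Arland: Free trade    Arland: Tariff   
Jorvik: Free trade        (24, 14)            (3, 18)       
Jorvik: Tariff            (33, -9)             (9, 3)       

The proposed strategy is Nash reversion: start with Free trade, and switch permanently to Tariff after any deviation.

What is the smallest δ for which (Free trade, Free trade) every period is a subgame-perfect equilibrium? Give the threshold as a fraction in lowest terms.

3/8

Jorvik's threshold: (33−24)/(33−9) = 3/8.
Arland's threshold: (18−14)/(18−3) = 4/15.
3/8 > 4/15, so Jorvik binds and δ* = 3/8.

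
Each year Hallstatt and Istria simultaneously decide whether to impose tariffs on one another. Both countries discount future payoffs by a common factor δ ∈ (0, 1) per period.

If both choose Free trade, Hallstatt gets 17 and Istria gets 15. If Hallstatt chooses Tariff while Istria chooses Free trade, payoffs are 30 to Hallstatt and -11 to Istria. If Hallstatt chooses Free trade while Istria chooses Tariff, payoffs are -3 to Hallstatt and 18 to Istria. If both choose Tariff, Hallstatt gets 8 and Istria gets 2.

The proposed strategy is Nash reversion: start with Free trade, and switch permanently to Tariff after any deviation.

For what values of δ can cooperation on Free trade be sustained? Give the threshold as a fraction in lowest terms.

For Hallstatt: deviation gain 30−17 = 13, per-period punishment loss 17−8 = 9. IC gives δ ≥ 13/22.
For Istria: gain 3, loss 13 per period, so δ ≥ 3/16.
The tighter constraint is Hallstatt's, so cooperation needs δ ≥ 13/22.

13/22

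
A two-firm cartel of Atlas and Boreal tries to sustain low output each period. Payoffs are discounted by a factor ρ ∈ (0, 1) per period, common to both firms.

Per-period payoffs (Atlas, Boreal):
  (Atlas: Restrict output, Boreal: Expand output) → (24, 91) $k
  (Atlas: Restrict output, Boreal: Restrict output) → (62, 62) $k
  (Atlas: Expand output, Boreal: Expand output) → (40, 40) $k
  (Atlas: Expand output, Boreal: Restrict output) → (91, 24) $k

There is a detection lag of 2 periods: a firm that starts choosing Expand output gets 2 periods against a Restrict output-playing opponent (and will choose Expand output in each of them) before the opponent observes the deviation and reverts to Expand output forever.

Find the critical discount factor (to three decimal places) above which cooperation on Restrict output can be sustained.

The best deviation is to choose Expand output for all 2 undetected periods, earning 91 each, then 40 forever once detected.
Deviation value: 91(1−ρ^2)/(1−ρ) + 40ρ^2/(1−ρ); cooperation value: 62/(1−ρ).
IC: 62 ≥ 91(1−ρ^2) + 40ρ^2 = 91 − 51ρ^2.
So ρ^2 ≥ 29/51, giving ρ ≥ (29/51)^(1/2) ≈ 0.754.

0.754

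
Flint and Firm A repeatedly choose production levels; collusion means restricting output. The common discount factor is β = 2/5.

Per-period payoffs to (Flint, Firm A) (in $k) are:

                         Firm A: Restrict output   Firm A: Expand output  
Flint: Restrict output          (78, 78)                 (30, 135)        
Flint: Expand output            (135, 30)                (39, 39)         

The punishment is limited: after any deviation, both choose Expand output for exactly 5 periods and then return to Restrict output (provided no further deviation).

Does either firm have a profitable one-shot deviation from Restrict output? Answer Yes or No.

A one-shot deviation gives 135 now, then 39 for 5 periods, then back to 78.
Gain from deviating: (135−78) today; loss: (78−39) in each of the next 5 periods.
No-deviation condition: (78−39)(β+…+β^5) ≥ 135−78, i.e. β+…+β^5 ≥ 19/13.
At β = 2/5: β+…+β^5 = 0.6598 < 1.4615.
So cooperation is not sustainable.

Yes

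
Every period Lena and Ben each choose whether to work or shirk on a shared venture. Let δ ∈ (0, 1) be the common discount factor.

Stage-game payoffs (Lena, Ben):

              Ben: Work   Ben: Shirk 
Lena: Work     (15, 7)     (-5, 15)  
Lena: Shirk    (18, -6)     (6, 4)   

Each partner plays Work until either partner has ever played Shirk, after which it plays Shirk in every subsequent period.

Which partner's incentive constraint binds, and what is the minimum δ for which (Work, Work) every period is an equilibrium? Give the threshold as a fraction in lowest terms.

Lena: cooperation gives 15 each period; deviation gives 18 once then 6 forever.
  15/(1−δ) ≥ 18 + 6δ/(1−δ) ⇒ δ ≥ 3/12 = 1/4.
Ben: cooperation gives 7 each period; deviation gives 15 once then 4 forever.
  δ ≥ 8/11.
Both must hold, so the binding constraint is Ben's: δ ≥ 8/11.

Ben; δ ≥ 8/11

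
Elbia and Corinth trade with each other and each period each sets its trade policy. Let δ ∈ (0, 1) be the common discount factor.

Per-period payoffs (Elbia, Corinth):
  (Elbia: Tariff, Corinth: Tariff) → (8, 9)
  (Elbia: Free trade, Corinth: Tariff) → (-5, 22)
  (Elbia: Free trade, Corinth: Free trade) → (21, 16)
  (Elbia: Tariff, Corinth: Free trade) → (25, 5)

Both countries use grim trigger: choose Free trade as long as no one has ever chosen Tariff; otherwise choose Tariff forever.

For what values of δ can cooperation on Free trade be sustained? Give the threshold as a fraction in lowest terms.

6/13

Elbia's threshold: (25−21)/(25−8) = 4/17.
Corinth's threshold: (22−16)/(22−9) = 6/13.
4/17 < 6/13, so Corinth binds and δ* = 6/13.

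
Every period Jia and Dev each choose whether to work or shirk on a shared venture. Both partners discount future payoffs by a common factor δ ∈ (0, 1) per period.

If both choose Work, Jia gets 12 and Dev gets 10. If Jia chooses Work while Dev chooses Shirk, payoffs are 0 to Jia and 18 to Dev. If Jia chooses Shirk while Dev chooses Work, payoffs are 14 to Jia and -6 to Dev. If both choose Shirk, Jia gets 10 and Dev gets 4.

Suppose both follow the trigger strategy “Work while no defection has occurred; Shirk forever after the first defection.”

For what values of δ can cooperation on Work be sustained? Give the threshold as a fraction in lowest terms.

Jia: cooperation gives 12 each period; deviation gives 14 once then 10 forever.
  12/(1−δ) ≥ 14 + 10δ/(1−δ) ⇒ δ ≥ 2/4 = 1/2.
Dev: cooperation gives 10 each period; deviation gives 18 once then 4 forever.
  δ ≥ 8/14 = 4/7.
Both must hold, so the binding constraint is Dev's: δ ≥ 4/7.

4/7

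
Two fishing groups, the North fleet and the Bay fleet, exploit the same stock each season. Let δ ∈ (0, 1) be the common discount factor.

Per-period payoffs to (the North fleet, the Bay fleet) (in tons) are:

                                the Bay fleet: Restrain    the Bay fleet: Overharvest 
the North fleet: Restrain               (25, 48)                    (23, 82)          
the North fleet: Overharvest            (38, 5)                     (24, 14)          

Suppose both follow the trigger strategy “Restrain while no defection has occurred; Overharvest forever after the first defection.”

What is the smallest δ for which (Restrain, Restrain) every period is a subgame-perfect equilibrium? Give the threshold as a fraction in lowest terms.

the North fleet: cooperation gives 25 each period; deviation gives 38 once then 24 forever.
  25/(1−δ) ≥ 38 + 24δ/(1−δ) ⇒ δ ≥ 13/14.
the Bay fleet: cooperation gives 48 each period; deviation gives 82 once then 14 forever.
  δ ≥ 34/68 = 1/2.
Both must hold, so the binding constraint is the North fleet's: δ ≥ 13/14.

13/14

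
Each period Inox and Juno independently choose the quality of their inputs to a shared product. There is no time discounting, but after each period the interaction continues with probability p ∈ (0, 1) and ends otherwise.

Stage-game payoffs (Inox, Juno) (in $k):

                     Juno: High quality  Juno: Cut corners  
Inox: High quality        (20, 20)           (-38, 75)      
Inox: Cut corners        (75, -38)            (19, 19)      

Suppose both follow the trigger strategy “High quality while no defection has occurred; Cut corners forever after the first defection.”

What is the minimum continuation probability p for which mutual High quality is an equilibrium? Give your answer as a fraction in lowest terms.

55/56

Expected cooperation value is 20 + p·20 + p²·20 + … = 20/(1−p); deviation gives 75 + p·19/(1−p).
20 ≥ 75(1−p) + 19p ⇒ 56p ≥ 55 ⇒ p ≥ 55/56.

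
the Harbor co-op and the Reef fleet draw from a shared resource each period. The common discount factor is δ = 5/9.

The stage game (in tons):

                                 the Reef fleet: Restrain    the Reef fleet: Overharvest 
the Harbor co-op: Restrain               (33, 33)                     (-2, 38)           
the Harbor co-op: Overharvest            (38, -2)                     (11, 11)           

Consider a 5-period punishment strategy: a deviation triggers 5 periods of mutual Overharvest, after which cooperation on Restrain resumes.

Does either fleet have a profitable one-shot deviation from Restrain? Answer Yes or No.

No

A one-shot deviation gives 38 now, then 11 for 5 periods, then back to 33.
Gain from deviating: (38−33) today; loss: (33−11) in each of the next 5 periods.
No-deviation condition: (33−11)(δ+…+δ^5) ≥ 38−33, i.e. δ+…+δ^5 ≥ 5/22.
At δ = 5/9: δ+…+δ^5 = 1.1838 ≥ 0.2273.
So cooperation is sustainable.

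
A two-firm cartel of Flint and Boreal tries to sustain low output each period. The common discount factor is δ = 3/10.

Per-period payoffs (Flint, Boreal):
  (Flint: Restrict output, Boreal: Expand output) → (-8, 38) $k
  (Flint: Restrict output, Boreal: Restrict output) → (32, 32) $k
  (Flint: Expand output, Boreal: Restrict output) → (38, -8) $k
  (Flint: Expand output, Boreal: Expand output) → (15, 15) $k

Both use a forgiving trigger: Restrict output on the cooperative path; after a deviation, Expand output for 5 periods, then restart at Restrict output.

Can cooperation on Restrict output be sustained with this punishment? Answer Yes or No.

Comparing payoff streams over the 6 periods until play realigns: cooperate → 32(1+δ+…+δ^5); deviate → 38 + 15(δ+…+δ^5).
Cooperation is sustained iff (32−15)(δ+…+δ^5) ≥ 38−32.
δ+…+δ^5 = 3/10·(1−(3/10)^5)/(1−3/10) = 0.4275, and (38−32)/(32−15) = 0.3529.
0.4275 ≥ 0.3529, so cooperation is sustainable.

Yes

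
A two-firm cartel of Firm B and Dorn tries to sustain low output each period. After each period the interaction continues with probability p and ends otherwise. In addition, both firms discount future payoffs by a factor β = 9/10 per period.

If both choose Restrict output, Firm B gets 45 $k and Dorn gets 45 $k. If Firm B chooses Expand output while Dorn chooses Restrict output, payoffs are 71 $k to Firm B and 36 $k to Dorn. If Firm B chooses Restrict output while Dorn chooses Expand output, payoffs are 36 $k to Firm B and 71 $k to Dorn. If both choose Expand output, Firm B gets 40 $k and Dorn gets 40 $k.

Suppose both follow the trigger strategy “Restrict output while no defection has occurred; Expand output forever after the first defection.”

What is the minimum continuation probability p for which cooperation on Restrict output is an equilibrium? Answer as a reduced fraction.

With continuation probability p and discount β, the effective per-period discount factor is βp.
Grim-trigger IC: βp ≥ (71−45)/(71−40) = 26/31.
So p ≥ (26/31)/(9/10) = 260/279.

260/279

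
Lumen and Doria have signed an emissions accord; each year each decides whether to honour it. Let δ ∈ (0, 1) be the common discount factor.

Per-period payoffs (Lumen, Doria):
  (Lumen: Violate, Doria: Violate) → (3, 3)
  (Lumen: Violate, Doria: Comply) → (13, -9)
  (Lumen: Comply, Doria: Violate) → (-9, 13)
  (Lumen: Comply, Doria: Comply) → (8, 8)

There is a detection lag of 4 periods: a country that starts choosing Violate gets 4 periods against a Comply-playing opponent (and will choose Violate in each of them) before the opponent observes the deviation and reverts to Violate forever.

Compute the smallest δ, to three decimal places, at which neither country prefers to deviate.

Deviating for the 4 undetected periods gains 13−8 = 5 per period over cooperation, then loses 8−3 = 5 per period forever once punishment starts.
Gain: 5(1 + δ + … + δ^3); loss: 5·δ^4/(1−δ).
No profitable deviation ⇔ 5(1−δ^4) ≤ 5·δ^4, i.e. δ^4 ≥ 5/(5+5) = 1/2.
Hence δ ≥ (1/2)^(1/4) ≈ 0.841.

0.841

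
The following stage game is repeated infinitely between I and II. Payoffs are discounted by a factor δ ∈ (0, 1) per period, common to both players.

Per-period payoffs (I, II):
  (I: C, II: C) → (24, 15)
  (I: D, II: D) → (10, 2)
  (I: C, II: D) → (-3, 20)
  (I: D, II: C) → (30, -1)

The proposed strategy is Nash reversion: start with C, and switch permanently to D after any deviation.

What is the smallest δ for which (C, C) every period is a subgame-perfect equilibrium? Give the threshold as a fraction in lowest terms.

3/10

I's threshold: (30−24)/(30−10) = 3/10.
II's threshold: (20−15)/(20−2) = 5/18.
3/10 > 5/18, so I binds and δ* = 3/10.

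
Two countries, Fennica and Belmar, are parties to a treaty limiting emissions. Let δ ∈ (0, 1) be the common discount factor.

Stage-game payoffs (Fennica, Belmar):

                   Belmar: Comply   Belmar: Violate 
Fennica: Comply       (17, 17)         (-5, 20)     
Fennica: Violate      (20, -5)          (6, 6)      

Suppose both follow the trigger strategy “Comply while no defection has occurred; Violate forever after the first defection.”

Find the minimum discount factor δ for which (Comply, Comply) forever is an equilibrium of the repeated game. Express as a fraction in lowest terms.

3/14

17/(1−δ) ≥ 20 + 6δ/(1−δ)
17 ≥ 20 − 14δ
δ ≥ 3/14.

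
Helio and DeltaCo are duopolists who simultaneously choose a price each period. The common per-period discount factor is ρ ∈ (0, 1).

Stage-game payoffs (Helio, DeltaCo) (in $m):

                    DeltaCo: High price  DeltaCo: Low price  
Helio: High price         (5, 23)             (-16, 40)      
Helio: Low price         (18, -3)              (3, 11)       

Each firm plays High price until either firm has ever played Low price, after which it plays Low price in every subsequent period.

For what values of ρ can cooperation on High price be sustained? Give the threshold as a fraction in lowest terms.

13/15

Helio: cooperation gives 5 each period; deviation gives 18 once then 3 forever.
  5/(1−ρ) ≥ 18 + 3ρ/(1−ρ) ⇒ ρ ≥ 13/15.
DeltaCo: cooperation gives 23 each period; deviation gives 40 once then 11 forever.
  ρ ≥ 17/29.
Both must hold, so the binding constraint is Helio's: ρ ≥ 13/15.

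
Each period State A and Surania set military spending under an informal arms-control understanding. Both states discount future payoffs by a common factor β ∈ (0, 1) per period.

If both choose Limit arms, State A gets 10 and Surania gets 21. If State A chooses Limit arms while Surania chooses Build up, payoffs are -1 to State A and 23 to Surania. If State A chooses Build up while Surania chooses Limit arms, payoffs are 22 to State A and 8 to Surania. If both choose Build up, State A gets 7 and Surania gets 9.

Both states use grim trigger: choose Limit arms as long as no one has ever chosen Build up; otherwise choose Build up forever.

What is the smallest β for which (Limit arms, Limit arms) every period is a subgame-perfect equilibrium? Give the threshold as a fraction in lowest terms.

State A's threshold: (22−10)/(22−7) = 4/5.
Surania's threshold: (23−21)/(23−9) = 1/7.
4/5 > 1/7, so State A binds and β* = 4/5.

4/5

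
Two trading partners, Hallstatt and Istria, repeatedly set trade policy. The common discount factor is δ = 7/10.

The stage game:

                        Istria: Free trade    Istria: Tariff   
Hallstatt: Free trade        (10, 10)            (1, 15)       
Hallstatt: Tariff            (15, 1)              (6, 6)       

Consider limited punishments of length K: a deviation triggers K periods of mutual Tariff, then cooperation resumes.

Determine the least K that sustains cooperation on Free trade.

No profitable deviation requires (10−6)(δ+…+δ^K) ≥ 15−10, i.e. δ+…+δ^K ≥ 5/4 ≈ 1.2500.
With δ = 7/10, the partial sums are K=1: 0.7000, K=2: 1.1900, K=3: 1.5330.
K = 3 is the first length at which the sum reaches 1.2500.

3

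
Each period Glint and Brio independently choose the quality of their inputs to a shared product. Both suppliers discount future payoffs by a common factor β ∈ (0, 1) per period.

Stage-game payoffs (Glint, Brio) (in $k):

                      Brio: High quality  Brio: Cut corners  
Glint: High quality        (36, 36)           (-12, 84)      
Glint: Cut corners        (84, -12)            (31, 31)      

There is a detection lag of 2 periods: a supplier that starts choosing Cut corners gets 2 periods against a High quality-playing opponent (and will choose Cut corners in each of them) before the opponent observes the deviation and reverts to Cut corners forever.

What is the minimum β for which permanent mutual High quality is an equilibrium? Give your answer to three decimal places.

0.952

The best deviation is to choose Cut corners for all 2 undetected periods, earning 84 each, then 31 forever once detected.
Deviation value: 84(1−β^2)/(1−β) + 31β^2/(1−β); cooperation value: 36/(1−β).
IC: 36 ≥ 84(1−β^2) + 31β^2 = 84 − 53β^2.
So β^2 ≥ 48/53, giving β ≥ (48/53)^(1/2) ≈ 0.952.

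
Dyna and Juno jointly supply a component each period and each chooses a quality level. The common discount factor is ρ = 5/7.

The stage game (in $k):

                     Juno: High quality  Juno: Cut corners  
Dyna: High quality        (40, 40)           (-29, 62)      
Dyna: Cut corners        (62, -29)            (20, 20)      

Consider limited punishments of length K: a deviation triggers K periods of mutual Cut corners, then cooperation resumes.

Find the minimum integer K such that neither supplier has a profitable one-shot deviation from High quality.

IC: ρ(1−ρ^K)/(1−ρ) ≥ (62−40)/(40−20) = 11/10.
With ρ = 5/7: need 1 − ρ^K ≥ 11/10·(1−5/7)/(5/7), i.e. ρ^K ≤ 0.5600.
Since (5/7)^1 = 0.7143 and (5/7)^2 = 0.5102, the smallest such K is 2.

2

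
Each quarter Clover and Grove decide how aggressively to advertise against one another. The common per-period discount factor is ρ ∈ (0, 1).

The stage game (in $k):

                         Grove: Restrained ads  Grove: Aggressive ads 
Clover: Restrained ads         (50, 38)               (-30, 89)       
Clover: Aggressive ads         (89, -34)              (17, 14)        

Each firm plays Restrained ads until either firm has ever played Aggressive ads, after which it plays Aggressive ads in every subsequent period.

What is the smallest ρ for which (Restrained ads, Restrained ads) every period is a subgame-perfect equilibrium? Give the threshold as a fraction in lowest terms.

For Clover: deviation gain 89−50 = 39, per-period punishment loss 50−17 = 33. IC gives ρ ≥ 39/72 = 13/24.
For Grove: gain 51, loss 24 per period, so ρ ≥ 51/75 = 17/25.
The tighter constraint is Grove's, so cooperation needs ρ ≥ 17/25.

17/25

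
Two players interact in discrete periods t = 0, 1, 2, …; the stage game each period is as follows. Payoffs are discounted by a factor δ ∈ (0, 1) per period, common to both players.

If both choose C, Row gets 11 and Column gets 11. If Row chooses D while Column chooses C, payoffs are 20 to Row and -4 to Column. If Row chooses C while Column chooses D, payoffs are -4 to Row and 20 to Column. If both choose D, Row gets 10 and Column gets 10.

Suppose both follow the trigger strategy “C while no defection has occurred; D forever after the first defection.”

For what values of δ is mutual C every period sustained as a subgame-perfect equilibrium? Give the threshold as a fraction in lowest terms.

9/10

11/(1−δ) ≥ 20 + 10δ/(1−δ)
11 ≥ 20 − 10δ
δ ≥ 9/10.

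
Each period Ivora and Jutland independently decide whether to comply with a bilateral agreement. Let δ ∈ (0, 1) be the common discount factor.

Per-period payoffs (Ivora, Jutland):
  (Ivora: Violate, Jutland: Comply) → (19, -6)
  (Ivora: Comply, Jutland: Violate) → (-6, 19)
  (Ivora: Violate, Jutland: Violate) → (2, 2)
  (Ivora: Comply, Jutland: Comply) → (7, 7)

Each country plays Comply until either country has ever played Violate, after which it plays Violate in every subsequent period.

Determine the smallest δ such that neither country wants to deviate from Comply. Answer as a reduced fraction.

Under grim trigger the critical discount factor is (T−C)/(T−P) with T = 19, C = 7, P = 2.
δ* = (19−7)/(19−2) = 12/17.

12/17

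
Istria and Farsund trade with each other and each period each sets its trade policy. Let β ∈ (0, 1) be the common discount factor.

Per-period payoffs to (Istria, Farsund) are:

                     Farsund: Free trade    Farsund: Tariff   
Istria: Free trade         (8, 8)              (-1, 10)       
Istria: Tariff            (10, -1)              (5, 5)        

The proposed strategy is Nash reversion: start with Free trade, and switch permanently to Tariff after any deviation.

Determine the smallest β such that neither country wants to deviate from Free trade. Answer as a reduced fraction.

8/(1−β) ≥ 10 + 5β/(1−β)
8 ≥ 10 − 5β
β ≥ 2/5.

2/5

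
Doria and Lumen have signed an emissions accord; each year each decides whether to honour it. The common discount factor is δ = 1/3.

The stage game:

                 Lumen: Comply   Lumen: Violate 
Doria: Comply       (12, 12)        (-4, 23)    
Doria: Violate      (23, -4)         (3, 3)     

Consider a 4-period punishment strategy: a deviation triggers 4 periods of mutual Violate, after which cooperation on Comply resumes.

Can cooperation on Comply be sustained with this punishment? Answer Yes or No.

No

IC: δ+…+δ^4 ≥ (23−12)/(12−3) = 11/9.
At δ = 1/3: partial sum = 0.4938 < 1.2222. Cooperation not sustainable.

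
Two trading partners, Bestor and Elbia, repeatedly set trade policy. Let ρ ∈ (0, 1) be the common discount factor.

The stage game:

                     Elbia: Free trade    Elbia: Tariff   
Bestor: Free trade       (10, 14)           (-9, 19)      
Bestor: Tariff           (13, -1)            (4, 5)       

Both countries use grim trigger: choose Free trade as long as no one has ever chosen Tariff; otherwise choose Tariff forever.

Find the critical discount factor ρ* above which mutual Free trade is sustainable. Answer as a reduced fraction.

5/14

Bestor's threshold: (13−10)/(13−4) = 1/3.
Elbia's threshold: (19−14)/(19−5) = 5/14.
1/3 < 5/14, so Elbia binds and ρ* = 5/14.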